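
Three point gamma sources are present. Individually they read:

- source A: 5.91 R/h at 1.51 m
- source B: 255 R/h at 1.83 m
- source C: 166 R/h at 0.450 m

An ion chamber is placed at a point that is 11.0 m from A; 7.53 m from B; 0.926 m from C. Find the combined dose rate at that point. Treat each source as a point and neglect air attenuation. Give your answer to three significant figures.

By superposition, sum each source's inverse-square contribution:
A: 5.91 × (1.51/11.0)² = 0.1114 R/h
B: 255 × (1.83/7.53)² = 15.06 R/h
C: 166 × (0.450/0.926)² = 39.20 R/h
Total = 0.1114 + 15.06 + 39.20 = 54.37 R/h.

54.4 R/h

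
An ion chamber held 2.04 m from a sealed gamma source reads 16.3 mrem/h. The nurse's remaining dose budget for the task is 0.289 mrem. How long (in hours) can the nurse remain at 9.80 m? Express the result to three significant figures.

0.409 h

Since intensity falls as 1/r², rate at 9.80 m:
16.3 × (2.04/9.80)² = 16.3 × 0.04333 = 0.7063 mrem/h.
Stay time = 0.289 mrem ÷ 0.7063 mrem/h = 0.4092 h.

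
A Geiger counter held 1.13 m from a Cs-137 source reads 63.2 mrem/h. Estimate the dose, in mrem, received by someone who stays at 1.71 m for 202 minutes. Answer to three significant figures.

Since intensity falls as 1/r², rate at 1.71 m:
63.2 × (1.13/1.71)² = 63.2 × 0.4367 = 27.60 mrem/h.
Dose = rate × time = 27.60 mrem/h × 3.367 h = 92.93 mrem.

92.9 mrem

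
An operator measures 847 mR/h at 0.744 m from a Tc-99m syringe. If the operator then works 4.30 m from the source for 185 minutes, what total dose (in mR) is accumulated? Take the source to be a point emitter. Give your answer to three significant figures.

Applying the 1/r² law, rate at 4.30 m:
847 × (0.744/4.30)² = 847 × 0.02994 = 25.36 mR/h.
Dose = rate × time = 25.36 mR/h × 3.083 h = 78.18 mR.

78.2 mR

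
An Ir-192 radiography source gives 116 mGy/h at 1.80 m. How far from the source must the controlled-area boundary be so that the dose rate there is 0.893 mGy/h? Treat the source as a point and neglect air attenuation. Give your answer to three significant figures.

Using I₁d₁² = I₂d₂², d₂ = d₁·√(I₁/I₂).
I₁/I₂ = 116/0.893 = 129.9, so d₂ = 1.80 × √129.9 = 20.52 m.

20.5 m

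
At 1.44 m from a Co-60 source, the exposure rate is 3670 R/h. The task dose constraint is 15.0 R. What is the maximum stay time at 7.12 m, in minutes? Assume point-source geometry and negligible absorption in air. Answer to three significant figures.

Intensity scales as (d₁/d₂)², so rate at 7.12 m:
(1.44/7.12)² = 0.04090, so 3670 × 0.04090 = 150.1 R/h.
Stay time = 15.0 R ÷ 150.1 R/h = 0.09993 h = 5.996 min.

6.00 min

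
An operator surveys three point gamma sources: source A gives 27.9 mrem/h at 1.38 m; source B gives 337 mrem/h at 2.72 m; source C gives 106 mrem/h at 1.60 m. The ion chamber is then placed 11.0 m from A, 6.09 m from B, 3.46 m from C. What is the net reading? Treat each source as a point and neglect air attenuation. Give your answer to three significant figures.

Each source contributes Iᵢ·(dᵢ/rᵢ)²; contributions add.
A: 27.9 × (1.38/11.0)² = 0.4391 mrem/h
B: 337 × (2.72/6.09)² = 67.23 mrem/h
C: 106 × (1.60/3.46)² = 22.67 mrem/h
Total = 0.4391 + 67.23 + 22.67 = 90.34 mrem/h.

90.3 mrem/h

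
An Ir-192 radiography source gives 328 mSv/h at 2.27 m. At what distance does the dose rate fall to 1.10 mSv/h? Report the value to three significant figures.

Using I₁d₁² = I₂d₂², d₂ = d₁·√(I₁/I₂).
I₁/I₂ = 328/1.10 = 298.2, so d₂ = 2.27 × √298.2 = 39.20 m.

39.2 m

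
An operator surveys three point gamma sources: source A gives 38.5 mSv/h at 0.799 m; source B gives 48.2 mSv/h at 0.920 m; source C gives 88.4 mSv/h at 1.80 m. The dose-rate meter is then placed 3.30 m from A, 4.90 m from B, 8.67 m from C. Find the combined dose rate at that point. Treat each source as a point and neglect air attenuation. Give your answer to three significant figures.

By superposition, sum each source's inverse-square contribution:
A: 38.5 × (0.799/3.30)² = 2.257 mSv/h
B: 48.2 × (0.920/4.90)² = 1.699 mSv/h
C: 88.4 × (1.80/8.67)² = 3.810 mSv/h
Total = 2.257 + 1.699 + 3.810 = 7.766 mSv/h.

7.77 mSv/h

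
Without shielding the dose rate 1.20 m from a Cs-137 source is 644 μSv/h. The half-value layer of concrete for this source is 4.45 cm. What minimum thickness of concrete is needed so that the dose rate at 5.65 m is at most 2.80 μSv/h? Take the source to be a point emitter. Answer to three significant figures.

15.0 cm

At 5.65 m, distance alone gives 644 × (1.20/5.65)² = 644 × 0.04511 = 29.05 μSv/h.
Further attenuation needed: 29.05/2.80 = 10.38.
n = log₂(10.38) = 3.376 half-value layers.
Thickness = 3.376 × 4.45 cm = 15.02 cm.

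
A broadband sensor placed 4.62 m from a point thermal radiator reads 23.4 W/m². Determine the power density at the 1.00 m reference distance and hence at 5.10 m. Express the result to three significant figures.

By the inverse-square law,
At 1.00 m: (4.62/1.00)² = 21.34, so 23.4 × 21.34 = 499.4 W/m²
At 5.10 m: 499.4 × (1.00/5.10)² = 499.4 × 0.03845 = 19.20 W/m².

499 W/m²; 19.2 W/m²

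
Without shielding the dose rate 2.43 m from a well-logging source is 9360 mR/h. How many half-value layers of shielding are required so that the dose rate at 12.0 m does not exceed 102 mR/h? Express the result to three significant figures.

At 12.0 m, distance alone gives (2.43/12.0)² = 0.04101, so 9360 × 0.04101 = 383.9 mR/h.
Further attenuation needed: 383.9/102 = 3.764.
n = log₂(3.764) = 1.912 half-value layers.

1.91 half-value layers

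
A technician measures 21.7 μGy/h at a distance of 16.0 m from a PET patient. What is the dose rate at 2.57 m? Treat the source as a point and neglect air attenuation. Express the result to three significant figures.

841 μGy/h

Since intensity falls as 1/r², the rate at 2.57 m is
21.7 × (16.0/2.57)² = 21.7 × 38.76 = 841.1 μGy/h.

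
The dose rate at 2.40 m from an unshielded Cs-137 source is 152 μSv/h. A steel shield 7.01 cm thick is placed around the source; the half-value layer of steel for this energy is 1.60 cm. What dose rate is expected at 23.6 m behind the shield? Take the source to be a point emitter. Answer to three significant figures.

Distance alone: (2.40/23.6)² = 0.01034, so 152 × 0.01034 = 1.572 μSv/h.
Shield: 7.01/1.60 = 4.381 half-value layers → attenuation 2^(−4.381) = 0.04799.
Combined: 1.572 × 0.04799 = 0.07544 μSv/h.

0.0754 μSv/h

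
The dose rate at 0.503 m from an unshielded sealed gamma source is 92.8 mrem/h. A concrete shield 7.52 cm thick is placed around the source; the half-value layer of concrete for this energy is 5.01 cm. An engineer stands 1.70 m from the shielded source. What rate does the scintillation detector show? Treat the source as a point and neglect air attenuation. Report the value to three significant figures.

Distance alone: 92.8 × (0.503/1.70)² = 92.8 × 0.08755 = 8.125 mrem/h.
Shield: 7.52/5.01 = 1.501 half-value layers → attenuation 2^(−1.501) = 0.3533.
Combined: 8.125 × 0.3533 = 2.871 mrem/h.

2.87 mrem/h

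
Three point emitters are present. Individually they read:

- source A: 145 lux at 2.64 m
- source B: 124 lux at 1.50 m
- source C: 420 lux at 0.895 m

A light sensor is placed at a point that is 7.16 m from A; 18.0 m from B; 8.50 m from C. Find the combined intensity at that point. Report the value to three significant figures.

25.2 lux

By superposition, sum each source's inverse-square contribution:
A: 145 × (2.64/7.16)² = 19.71 lux
B: 124 × (1.50/18.0)² = 0.8611 lux
C: 420 × (0.895/8.50)² = 4.656 lux
Total = 19.71 + 0.8611 + 4.656 = 25.23 lux.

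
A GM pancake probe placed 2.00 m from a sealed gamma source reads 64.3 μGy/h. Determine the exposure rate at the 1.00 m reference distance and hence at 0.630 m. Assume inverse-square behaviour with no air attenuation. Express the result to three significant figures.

257 μGy/h; 648 μGy/h

Using I₁d₁² = I₂d₂²,
At 1.00 m: 64.3 × (2.00/1.00)² = 64.3 × 4.000 = 257.2 μGy/h
At 0.630 m: (1.00/0.630)² = 2.520, so 257.2 × 2.520 = 648.1 μGy/h.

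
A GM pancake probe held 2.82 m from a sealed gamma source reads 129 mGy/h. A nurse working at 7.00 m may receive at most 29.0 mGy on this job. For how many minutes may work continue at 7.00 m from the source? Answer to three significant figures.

By the inverse-square law, rate at 7.00 m:
(2.82/7.00)² = 0.1623, so 129 × 0.1623 = 20.94 mGy/h.
Stay time = 29.0 mGy ÷ 20.94 mGy/h = 1.385 h = 83.10 min.

83.1 min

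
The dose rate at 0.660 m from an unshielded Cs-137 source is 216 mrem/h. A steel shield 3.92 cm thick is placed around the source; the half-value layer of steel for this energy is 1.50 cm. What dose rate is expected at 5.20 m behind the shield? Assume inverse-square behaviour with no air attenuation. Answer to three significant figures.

0.569 mrem/h

Distance alone: 216 × (0.660/5.20)² = 216 × 0.01611 = 3.480 mrem/h.
Shield: 3.92/1.50 = 2.613 half-value layers → attenuation 2^(−2.613) = 0.1635.
Combined: 3.480 × 0.1635 = 0.5690 mrem/h.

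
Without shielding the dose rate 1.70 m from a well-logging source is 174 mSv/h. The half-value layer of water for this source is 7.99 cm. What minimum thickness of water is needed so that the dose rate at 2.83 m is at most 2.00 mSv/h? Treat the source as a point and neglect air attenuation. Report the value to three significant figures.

39.7 cm

At 2.83 m, distance alone gives 174 × (1.70/2.83)² = 174 × 0.3608 = 62.78 mSv/h.
Further attenuation needed: 62.78/2.00 = 31.39.
n = log₂(31.39) = 4.972 half-value layers.
Thickness = 4.972 × 7.99 cm = 39.73 cm.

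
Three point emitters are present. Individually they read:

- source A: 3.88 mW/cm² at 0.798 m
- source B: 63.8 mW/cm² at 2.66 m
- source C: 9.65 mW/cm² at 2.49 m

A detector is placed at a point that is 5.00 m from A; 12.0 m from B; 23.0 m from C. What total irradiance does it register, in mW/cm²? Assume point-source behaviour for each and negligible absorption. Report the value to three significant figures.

Each source contributes Iᵢ·(dᵢ/rᵢ)²; contributions add.
A: 3.88 × (0.798/5.00)² = 0.09883 mW/cm²
B: 63.8 × (2.66/12.0)² = 3.135 mW/cm²
C: 9.65 × (2.49/23.0)² = 0.1131 mW/cm²
Total = 0.09883 + 3.135 + 0.1131 = 3.347 mW/cm².

3.35 mW/cm²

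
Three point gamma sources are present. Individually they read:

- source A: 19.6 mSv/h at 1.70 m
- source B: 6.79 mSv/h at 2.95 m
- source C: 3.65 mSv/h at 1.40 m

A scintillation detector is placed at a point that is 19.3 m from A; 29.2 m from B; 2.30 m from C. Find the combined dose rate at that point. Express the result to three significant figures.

By superposition, sum each source's inverse-square contribution:
A: 19.6 × (1.70/19.3)² = 0.1521 mSv/h
B: 6.79 × (2.95/29.2)² = 0.06930 mSv/h
C: 3.65 × (1.40/2.30)² = 1.352 mSv/h
Total = 0.1521 + 0.06930 + 1.352 = 1.573 mSv/h.

1.57 mSv/h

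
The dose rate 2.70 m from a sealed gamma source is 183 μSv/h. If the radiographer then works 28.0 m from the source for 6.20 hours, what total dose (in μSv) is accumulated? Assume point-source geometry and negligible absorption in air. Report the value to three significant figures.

10.6 μSv

Intensity scales as (d₁/d₂)², so rate at 28.0 m:
183 × (2.70/28.0)² = 183 × 0.009298 = 1.702 μSv/h.
Dose = rate × time = 1.702 μSv/h × 6.200 h = 10.55 μSv.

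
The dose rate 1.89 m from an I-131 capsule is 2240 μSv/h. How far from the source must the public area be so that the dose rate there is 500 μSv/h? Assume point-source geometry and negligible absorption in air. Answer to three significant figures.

4.00 m

Applying the 1/r² law, d₂ = d₁·√(I₁/I₂).
I₁/I₂ = 2240/500 = 4.480, so d₂ = 1.89 × √4.480 = 4.000 m.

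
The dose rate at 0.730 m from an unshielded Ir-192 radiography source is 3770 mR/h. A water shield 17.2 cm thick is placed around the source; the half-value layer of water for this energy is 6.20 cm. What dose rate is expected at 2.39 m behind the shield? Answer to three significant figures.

Distance alone: (0.730/2.39)² = 0.09329, so 3770 × 0.09329 = 351.7 mR/h.
Shield: 17.2/6.20 = 2.774 half-value layers → attenuation 2^(−2.774) = 0.1462.
Combined: 351.7 × 0.1462 = 51.42 mR/h.

51.4 mR/h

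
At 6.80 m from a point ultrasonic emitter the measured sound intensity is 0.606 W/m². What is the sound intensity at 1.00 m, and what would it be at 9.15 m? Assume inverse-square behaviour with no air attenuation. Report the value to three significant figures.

28.0 W/m²; 0.335 W/m²

Using I₁d₁² = I₂d₂²,
At 1.00 m: (6.80/1.00)² = 46.24, so 0.606 × 46.24 = 28.02 W/m²
At 9.15 m: 28.02 × (1.00/9.15)² = 28.02 × 0.01194 = 0.3346 W/m².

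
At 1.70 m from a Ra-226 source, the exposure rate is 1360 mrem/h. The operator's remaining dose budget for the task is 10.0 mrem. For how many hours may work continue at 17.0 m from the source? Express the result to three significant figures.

Since intensity falls as 1/r², rate at 17.0 m:
(1.70/17.0)² = 0.01000, so 1360 × 0.01000 = 13.60 mrem/h.
Stay time = 10.0 mrem ÷ 13.60 mrem/h = 0.7353 h.

0.735 h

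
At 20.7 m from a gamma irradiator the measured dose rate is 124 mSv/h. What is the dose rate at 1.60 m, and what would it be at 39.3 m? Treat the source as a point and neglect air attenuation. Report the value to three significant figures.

20800 mSv/h; 34.4 mSv/h

Since intensity falls as 1/r²,
At 1.60 m: 124 × (20.7/1.60)² = 124 × 167.4 = 20760 mSv/h
At 39.3 m: 20760 × (1.60/39.3)² = 20760 × 0.001658 = 34.42 mSv/h.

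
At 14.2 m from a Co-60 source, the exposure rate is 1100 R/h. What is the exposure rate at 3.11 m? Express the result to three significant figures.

22900 R/h

By the inverse-square law, the rate at 3.11 m is
(14.2/3.11)² = 20.85, so 1100 × 20.85 = 22940 R/h.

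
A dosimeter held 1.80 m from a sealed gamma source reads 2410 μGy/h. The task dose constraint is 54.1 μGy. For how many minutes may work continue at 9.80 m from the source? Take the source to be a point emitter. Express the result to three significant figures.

Intensity scales as (d₁/d₂)², so rate at 9.80 m:
2410 × (1.80/9.80)² = 2410 × 0.03374 = 81.31 μGy/h.
Stay time = 54.1 μGy ÷ 81.31 μGy/h = 0.6654 h = 39.92 min.

39.9 min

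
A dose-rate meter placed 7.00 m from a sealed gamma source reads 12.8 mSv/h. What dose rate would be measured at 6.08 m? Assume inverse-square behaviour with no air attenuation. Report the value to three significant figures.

Using I₁d₁² = I₂d₂², scaling from 7.00 m to 6.08 m:
(7.00/6.08)² = 1.326, so 12.8 × 1.326 = 16.97 mSv/h.

17.0 mSv/h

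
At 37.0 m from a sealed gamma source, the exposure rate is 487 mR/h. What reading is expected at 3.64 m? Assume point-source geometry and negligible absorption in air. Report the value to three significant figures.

50300 mR/h

By the inverse-square law, the rate at 3.64 m is
487 × (37.0/3.64)² = 487 × 103.3 = 50310 mR/h.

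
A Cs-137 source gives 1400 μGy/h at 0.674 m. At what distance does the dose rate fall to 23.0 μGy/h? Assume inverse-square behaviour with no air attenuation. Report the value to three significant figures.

5.26 m

Since intensity falls as 1/r², d₂ = d₁·√(I₁/I₂).
I₁/I₂ = 1400/23.0 = 60.87, so d₂ = 0.674 × √60.87 = 5.258 m.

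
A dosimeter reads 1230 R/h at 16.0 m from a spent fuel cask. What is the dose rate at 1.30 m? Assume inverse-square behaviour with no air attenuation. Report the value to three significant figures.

186000 R/h

Using I₁d₁² = I₂d₂², the rate at 1.30 m is
1230 × (16.0/1.30)² = 1230 × 151.5 = 186300 R/h.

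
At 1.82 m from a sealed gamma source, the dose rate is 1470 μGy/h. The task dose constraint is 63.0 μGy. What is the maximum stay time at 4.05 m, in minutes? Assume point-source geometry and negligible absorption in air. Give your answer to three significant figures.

By the inverse-square law, rate at 4.05 m:
1470 × (1.82/4.05)² = 1470 × 0.2019 = 296.8 μGy/h.
Stay time = 63.0 μGy ÷ 296.8 μGy/h = 0.2123 h = 12.74 min.

12.7 min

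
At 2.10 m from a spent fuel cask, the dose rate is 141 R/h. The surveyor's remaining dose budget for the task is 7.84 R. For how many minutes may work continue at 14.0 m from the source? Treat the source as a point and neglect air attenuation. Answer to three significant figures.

148 min

Intensity scales as (d₁/d₂)², so rate at 14.0 m:
141 × (2.10/14.0)² = 141 × 0.02250 = 3.172 R/h.
Stay time = 7.84 R ÷ 3.172 R/h = 2.472 h = 148.3 min.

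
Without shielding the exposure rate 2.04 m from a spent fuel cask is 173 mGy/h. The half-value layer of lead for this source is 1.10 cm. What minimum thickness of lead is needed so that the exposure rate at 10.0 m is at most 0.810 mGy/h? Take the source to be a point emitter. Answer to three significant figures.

3.47 cm

At 10.0 m, distance alone gives 173 × (2.04/10.0)² = 173 × 0.04162 = 7.200 mGy/h.
Further attenuation needed: 7.200/0.810 = 8.889.
n = log₂(8.889) = 3.152 half-value layers.
Thickness = 3.152 × 1.10 cm = 3.467 cm.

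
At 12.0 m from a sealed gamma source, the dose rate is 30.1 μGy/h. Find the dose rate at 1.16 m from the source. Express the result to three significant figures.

3220 μGy/h

Since intensity falls as 1/r², the rate at 1.16 m is
30.1 × (12.0/1.16)² = 30.1 × 107.0 = 3221 μGy/h.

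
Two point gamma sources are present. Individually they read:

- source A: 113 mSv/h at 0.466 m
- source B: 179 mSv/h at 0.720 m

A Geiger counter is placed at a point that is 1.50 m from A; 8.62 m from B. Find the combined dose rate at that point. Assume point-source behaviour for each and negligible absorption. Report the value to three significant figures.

By superposition, sum each source's inverse-square contribution:
A: 113 × (0.466/1.50)² = 10.91 mSv/h
B: 179 × (0.720/8.62)² = 1.249 mSv/h
Total = 10.91 + 1.249 = 12.16 mSv/h.

12.2 mSv/h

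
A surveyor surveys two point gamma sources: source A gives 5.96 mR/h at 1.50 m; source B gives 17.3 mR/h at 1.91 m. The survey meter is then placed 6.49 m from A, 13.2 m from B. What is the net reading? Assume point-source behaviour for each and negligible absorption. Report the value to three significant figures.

Each source contributes Iᵢ·(dᵢ/rᵢ)²; contributions add.
A: 5.96 × (1.50/6.49)² = 0.3184 mR/h
B: 17.3 × (1.91/13.2)² = 0.3622 mR/h
Total = 0.3184 + 0.3622 = 0.6806 mR/h.

0.681 mR/h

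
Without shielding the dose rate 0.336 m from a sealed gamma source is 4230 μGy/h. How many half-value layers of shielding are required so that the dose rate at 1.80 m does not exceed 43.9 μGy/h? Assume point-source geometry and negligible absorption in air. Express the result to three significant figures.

1.75 half-value layers

At 1.80 m, distance alone gives 4230 × (0.336/1.80)² = 4230 × 0.03484 = 147.4 μGy/h.
Further attenuation needed: 147.4/43.9 = 3.358.
n = log₂(3.358) = 1.748 half-value layers.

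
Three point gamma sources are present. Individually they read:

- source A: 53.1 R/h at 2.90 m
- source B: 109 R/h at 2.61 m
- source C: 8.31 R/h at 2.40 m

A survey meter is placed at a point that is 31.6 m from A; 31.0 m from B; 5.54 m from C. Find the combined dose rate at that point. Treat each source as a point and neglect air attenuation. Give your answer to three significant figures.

By superposition, sum each source's inverse-square contribution:
A: 53.1 × (2.90/31.6)² = 0.4472 R/h
B: 109 × (2.61/31.0)² = 0.7727 R/h
C: 8.31 × (2.40/5.54)² = 1.560 R/h
Total = 0.4472 + 0.7727 + 1.560 = 2.780 R/h.

2.78 R/h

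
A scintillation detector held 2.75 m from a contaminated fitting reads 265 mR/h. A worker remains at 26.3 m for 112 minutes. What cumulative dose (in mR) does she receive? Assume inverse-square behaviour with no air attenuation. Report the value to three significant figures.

Using I₁d₁² = I₂d₂², rate at 26.3 m:
(2.75/26.3)² = 0.01093, so 265 × 0.01093 = 2.896 mR/h.
Dose = rate × time = 2.896 mR/h × 1.867 h = 5.407 mR.

5.41 mR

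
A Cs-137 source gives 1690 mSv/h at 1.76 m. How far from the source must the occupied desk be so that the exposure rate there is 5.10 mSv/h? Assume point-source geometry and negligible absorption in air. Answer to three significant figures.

32.0 m

By the inverse-square law, d₂ = d₁·√(I₁/I₂).
I₁/I₂ = 1690/5.10 = 331.4, so d₂ = 1.76 × √331.4 = 32.04 m.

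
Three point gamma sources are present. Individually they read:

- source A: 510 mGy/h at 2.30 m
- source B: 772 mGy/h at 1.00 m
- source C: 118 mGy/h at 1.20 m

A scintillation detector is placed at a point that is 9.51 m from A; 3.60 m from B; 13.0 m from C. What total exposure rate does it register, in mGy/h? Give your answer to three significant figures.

Each source contributes Iᵢ·(dᵢ/rᵢ)²; contributions add.
A: 510 × (2.30/9.51)² = 29.83 mGy/h
B: 772 × (1.00/3.60)² = 59.57 mGy/h
C: 118 × (1.20/13.0)² = 1.005 mGy/h
Total = 29.83 + 59.57 + 1.005 = 90.41 mGy/h.

90.4 mGy/h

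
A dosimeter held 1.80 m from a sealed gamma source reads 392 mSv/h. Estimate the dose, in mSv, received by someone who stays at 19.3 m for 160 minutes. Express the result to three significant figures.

9.09 mSv

Since intensity falls as 1/r², rate at 19.3 m:
(1.80/19.3)² = 0.008698, so 392 × 0.008698 = 3.410 mSv/h.
Dose = rate × time = 3.410 mSv/h × 2.667 h = 9.094 mSv.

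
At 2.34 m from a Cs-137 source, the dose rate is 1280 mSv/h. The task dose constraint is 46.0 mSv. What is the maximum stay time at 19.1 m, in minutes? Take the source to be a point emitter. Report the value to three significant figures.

Intensity scales as (d₁/d₂)², so rate at 19.1 m:
1280 × (2.34/19.1)² = 1280 × 0.01501 = 19.21 mSv/h.
Stay time = 46.0 mSv ÷ 19.21 mSv/h = 2.395 h = 143.7 min.

144 min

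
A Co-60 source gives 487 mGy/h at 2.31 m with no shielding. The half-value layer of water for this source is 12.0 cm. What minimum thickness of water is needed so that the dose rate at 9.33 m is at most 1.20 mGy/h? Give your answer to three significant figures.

55.6 cm

At 9.33 m, distance alone gives (2.31/9.33)² = 0.06130, so 487 × 0.06130 = 29.85 mGy/h.
Further attenuation needed: 29.85/1.20 = 24.88.
n = log₂(24.88) = 4.637 half-value layers.
Thickness = 4.637 × 12.0 cm = 55.64 cm.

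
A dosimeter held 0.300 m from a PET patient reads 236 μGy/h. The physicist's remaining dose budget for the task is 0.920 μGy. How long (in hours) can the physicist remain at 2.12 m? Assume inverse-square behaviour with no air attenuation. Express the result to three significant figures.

0.195 h

Applying the 1/r² law, rate at 2.12 m:
236 × (0.300/2.12)² = 236 × 0.02002 = 4.725 μGy/h.
Stay time = 0.920 μGy ÷ 4.725 μGy/h = 0.1947 h.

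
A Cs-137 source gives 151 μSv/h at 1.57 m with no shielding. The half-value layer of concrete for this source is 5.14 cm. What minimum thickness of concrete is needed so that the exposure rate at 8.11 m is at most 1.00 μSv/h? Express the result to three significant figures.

At 8.11 m, distance alone gives 151 × (1.57/8.11)² = 151 × 0.03748 = 5.659 μSv/h.
Further attenuation needed: 5.659/1.00 = 5.659.
n = log₂(5.659) = 2.501 half-value layers.
Thickness = 2.501 × 5.14 cm = 12.86 cm.

12.9 cm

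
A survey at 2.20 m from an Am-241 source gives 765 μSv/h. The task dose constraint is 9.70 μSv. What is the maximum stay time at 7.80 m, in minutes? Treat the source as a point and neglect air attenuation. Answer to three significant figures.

Since intensity falls as 1/r², rate at 7.80 m:
(2.20/7.80)² = 0.07955, so 765 × 0.07955 = 60.86 μSv/h.
Stay time = 9.70 μSv ÷ 60.86 μSv/h = 0.1594 h = 9.564 min.

9.56 min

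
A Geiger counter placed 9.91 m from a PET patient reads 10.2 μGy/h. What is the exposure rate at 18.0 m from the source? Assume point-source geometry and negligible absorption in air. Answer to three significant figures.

3.09 μGy/h

Intensity scales as (d₁/d₂)², so scaling from 9.91 m to 18.0 m:
10.2 × (9.91/18.0)² = 10.2 × 0.3031 = 3.092 μGy/h.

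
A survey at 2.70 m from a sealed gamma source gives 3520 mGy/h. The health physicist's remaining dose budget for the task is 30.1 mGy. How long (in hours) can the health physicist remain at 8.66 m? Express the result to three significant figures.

Applying the 1/r² law, rate at 8.66 m:
3520 × (2.70/8.66)² = 3520 × 0.09721 = 342.2 mGy/h.
Stay time = 30.1 mGy ÷ 342.2 mGy/h = 0.08796 h.

0.0880 h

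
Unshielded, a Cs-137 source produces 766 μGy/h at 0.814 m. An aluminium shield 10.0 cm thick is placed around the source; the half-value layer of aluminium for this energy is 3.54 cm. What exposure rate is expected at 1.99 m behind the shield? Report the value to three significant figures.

18.1 μGy/h

Distance alone: (0.814/1.99)² = 0.1673, so 766 × 0.1673 = 128.2 μGy/h.
Shield: 10.0/3.54 = 2.825 half-value layers → attenuation 2^(−2.825) = 0.1411.
Combined: 128.2 × 0.1411 = 18.09 μGy/h.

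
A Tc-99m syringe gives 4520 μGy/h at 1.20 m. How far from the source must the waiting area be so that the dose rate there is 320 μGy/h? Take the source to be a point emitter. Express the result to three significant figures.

4.51 m

Using I₁d₁² = I₂d₂², d₂ = d₁·√(I₁/I₂).
I₁/I₂ = 4520/320 = 14.12, so d₂ = 1.20 × √14.12 = 4.509 m.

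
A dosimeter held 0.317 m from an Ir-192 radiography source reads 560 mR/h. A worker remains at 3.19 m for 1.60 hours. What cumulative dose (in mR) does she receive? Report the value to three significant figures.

8.85 mR

Since intensity falls as 1/r², rate at 3.19 m:
(0.317/3.19)² = 0.009875, so 560 × 0.009875 = 5.530 mR/h.
Dose = rate × time = 5.530 mR/h × 1.600 h = 8.848 mR.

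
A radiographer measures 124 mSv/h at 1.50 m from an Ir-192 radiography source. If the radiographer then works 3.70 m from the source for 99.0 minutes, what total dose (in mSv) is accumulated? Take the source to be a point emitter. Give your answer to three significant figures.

By the inverse-square law, rate at 3.70 m:
124 × (1.50/3.70)² = 124 × 0.1644 = 20.39 mSv/h.
Dose = rate × time = 20.39 mSv/h × 1.650 h = 33.64 mSv.

33.6 mSv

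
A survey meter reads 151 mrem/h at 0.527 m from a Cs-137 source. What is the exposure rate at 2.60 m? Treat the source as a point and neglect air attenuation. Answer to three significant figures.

Since intensity falls as 1/r², the rate at 2.60 m is
151 × (0.527/2.60)² = 151 × 0.04108 = 6.203 mrem/h.

6.20 mrem/h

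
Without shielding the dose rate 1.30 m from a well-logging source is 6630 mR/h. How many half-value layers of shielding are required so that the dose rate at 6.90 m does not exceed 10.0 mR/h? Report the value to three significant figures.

4.56 half-value layers

At 6.90 m, distance alone gives (1.30/6.90)² = 0.03550, so 6630 × 0.03550 = 235.4 mR/h.
Further attenuation needed: 235.4/10.0 = 23.54.
n = log₂(23.54) = 4.557 half-value layers.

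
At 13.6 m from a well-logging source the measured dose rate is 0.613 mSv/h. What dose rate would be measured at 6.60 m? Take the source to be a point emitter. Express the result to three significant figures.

2.60 mSv/h

Using I₁d₁² = I₂d₂², scaling from 13.6 m to 6.60 m:
0.613 × (13.6/6.60)² = 0.613 × 4.246 = 2.603 mSv/h.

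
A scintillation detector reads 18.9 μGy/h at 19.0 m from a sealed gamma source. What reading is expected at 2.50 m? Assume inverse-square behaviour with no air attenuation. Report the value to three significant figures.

1090 μGy/h

Using I₁d₁² = I₂d₂², the rate at 2.50 m is
(19.0/2.50)² = 57.76, so 18.9 × 57.76 = 1092 μGy/h.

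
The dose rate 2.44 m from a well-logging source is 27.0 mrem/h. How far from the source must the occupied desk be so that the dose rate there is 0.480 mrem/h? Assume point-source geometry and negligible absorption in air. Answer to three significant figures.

By the inverse-square law, d₂ = d₁·√(I₁/I₂).
I₁/I₂ = 27.0/0.480 = 56.25, so d₂ = 2.44 × √56.25 = 18.30 m.

18.3 m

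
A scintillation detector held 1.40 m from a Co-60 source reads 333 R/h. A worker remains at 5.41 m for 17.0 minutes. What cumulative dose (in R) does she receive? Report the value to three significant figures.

6.32 R

Applying the 1/r² law, rate at 5.41 m:
(1.40/5.41)² = 0.06697, so 333 × 0.06697 = 22.30 R/h.
Dose = rate × time = 22.30 R/h × 0.2833 h = 6.318 R.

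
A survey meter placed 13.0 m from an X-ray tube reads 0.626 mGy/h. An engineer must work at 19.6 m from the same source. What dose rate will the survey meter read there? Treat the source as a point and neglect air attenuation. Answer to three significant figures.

Applying the 1/r² law, scaling from 13.0 m to 19.6 m:
(13.0/19.6)² = 0.4399, so 0.626 × 0.4399 = 0.2754 mGy/h.

0.275 mGy/h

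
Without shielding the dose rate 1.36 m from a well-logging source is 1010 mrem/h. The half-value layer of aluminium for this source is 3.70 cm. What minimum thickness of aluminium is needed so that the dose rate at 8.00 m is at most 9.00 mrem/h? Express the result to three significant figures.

At 8.00 m, distance alone gives 1010 × (1.36/8.00)² = 1010 × 0.02890 = 29.19 mrem/h.
Further attenuation needed: 29.19/9.00 = 3.243.
n = log₂(3.243) = 1.697 half-value layers.
Thickness = 1.697 × 3.70 cm = 6.279 cm.

6.28 cm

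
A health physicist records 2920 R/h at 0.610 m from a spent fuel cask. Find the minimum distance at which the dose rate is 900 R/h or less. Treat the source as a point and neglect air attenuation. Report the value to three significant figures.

1.10 m

Intensity scales as (d₁/d₂)², so d₂ = d₁·√(I₁/I₂).
I₁/I₂ = 2920/900 = 3.244, so d₂ = 0.610 × √3.244 = 1.099 m.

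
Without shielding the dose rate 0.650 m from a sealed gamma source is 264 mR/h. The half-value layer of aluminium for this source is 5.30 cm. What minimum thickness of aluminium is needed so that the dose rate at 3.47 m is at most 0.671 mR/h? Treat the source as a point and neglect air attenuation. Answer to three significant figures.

20.1 cm

At 3.47 m, distance alone gives (0.650/3.47)² = 0.03509, so 264 × 0.03509 = 9.264 mR/h.
Further attenuation needed: 9.264/0.671 = 13.81.
n = log₂(13.81) = 3.788 half-value layers.
Thickness = 3.788 × 5.30 cm = 20.08 cm.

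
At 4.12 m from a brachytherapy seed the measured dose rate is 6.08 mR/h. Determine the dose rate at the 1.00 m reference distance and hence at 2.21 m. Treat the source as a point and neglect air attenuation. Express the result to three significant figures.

103 mR/h; 21.1 mR/h

Intensity scales as (d₁/d₂)², so
At 1.00 m: (4.12/1.00)² = 16.97, so 6.08 × 16.97 = 103.2 mR/h
At 2.21 m: 103.2 × (1.00/2.21)² = 103.2 × 0.2047 = 21.13 mR/h.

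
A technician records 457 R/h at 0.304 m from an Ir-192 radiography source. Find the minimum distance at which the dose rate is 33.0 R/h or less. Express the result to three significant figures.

By the inverse-square law, d₂ = d₁·√(I₁/I₂).
I₁/I₂ = 457/33.0 = 13.85, so d₂ = 0.304 × √13.85 = 1.131 m.

1.13 m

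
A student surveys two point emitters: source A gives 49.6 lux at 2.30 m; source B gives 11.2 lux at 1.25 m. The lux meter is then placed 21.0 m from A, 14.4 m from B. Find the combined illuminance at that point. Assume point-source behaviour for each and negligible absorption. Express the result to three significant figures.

Each source contributes Iᵢ·(dᵢ/rᵢ)²; contributions add.
A: 49.6 × (2.30/21.0)² = 0.5950 lux
B: 11.2 × (1.25/14.4)² = 0.08439 lux
Total = 0.5950 + 0.08439 = 0.6794 lux.

0.679 lux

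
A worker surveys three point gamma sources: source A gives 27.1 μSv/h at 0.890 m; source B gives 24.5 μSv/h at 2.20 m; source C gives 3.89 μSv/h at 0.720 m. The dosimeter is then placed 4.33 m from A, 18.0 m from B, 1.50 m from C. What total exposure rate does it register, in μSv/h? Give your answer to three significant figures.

By superposition, sum each source's inverse-square contribution:
A: 27.1 × (0.890/4.33)² = 1.145 μSv/h
B: 24.5 × (2.20/18.0)² = 0.3660 μSv/h
C: 3.89 × (0.720/1.50)² = 0.8963 μSv/h
Total = 1.145 + 0.3660 + 0.8963 = 2.407 μSv/h.

2.41 μSv/h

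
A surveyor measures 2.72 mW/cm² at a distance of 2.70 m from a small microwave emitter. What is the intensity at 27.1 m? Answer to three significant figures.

0.0270 mW/cm²

Since intensity falls as 1/r², the rate at 27.1 m is
2.72 × (2.70/27.1)² = 2.72 × 0.009926 = 0.02700 mW/cm².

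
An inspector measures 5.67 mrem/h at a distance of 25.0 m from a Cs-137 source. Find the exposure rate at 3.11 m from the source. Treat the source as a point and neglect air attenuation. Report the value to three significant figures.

Applying the 1/r² law, the rate at 3.11 m is
5.67 × (25.0/3.11)² = 5.67 × 64.62 = 366.4 mrem/h.

366 mrem/h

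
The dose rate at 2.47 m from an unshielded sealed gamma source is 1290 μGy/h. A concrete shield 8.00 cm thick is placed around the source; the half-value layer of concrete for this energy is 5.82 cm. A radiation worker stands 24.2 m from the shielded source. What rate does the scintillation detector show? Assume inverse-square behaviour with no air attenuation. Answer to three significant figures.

Distance alone: (2.47/24.2)² = 0.01042, so 1290 × 0.01042 = 13.44 μGy/h.
Shield: 8.00/5.82 = 1.375 half-value layers → attenuation 2^(−1.375) = 0.3856.
Combined: 13.44 × 0.3856 = 5.182 μGy/h.

5.18 μGy/h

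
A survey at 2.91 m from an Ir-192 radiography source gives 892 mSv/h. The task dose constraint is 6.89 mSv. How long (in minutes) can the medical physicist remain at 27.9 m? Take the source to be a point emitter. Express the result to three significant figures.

Intensity scales as (d₁/d₂)², so rate at 27.9 m:
892 × (2.91/27.9)² = 892 × 0.01088 = 9.705 mSv/h.
Stay time = 6.89 mSv ÷ 9.705 mSv/h = 0.7099 h = 42.59 min.

42.6 min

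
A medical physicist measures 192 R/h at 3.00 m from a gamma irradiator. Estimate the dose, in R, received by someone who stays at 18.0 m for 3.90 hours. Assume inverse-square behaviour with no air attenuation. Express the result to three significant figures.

20.8 R

Intensity scales as (d₁/d₂)², so rate at 18.0 m:
(3.00/18.0)² = 0.02778, so 192 × 0.02778 = 5.334 R/h.
Dose = rate × time = 5.334 R/h × 3.900 h = 20.80 R.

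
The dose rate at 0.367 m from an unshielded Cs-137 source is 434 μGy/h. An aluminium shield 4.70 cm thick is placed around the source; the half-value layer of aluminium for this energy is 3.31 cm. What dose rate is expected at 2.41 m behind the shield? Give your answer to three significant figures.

3.76 μGy/h

Distance alone: (0.367/2.41)² = 0.02319, so 434 × 0.02319 = 10.06 μGy/h.
Shield: 4.70/3.31 = 1.420 half-value layers → attenuation 2^(−1.420) = 0.3737.
Combined: 10.06 × 0.3737 = 3.759 μGy/h.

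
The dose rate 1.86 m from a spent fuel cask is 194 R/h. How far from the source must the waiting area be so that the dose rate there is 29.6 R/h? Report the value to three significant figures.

4.76 m

Using I₁d₁² = I₂d₂², d₂ = d₁·√(I₁/I₂).
I₁/I₂ = 194/29.6 = 6.554, so d₂ = 1.86 × √6.554 = 4.762 m.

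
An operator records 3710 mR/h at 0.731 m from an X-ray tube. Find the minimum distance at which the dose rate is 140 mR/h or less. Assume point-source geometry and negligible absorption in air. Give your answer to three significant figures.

Using I₁d₁² = I₂d₂², d₂ = d₁·√(I₁/I₂).
I₁/I₂ = 3710/140 = 26.50, so d₂ = 0.731 × √26.50 = 3.763 m.

3.76 m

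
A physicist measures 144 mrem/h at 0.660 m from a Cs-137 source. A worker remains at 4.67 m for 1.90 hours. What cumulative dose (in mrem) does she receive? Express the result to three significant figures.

Applying the 1/r² law, rate at 4.67 m:
144 × (0.660/4.67)² = 144 × 0.01997 = 2.876 mrem/h.
Dose = rate × time = 2.876 mrem/h × 1.900 h = 5.464 mrem.

5.46 mrem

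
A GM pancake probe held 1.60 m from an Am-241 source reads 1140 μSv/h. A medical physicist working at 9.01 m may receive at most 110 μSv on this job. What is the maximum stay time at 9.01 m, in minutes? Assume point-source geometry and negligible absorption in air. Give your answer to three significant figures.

Using I₁d₁² = I₂d₂², rate at 9.01 m:
1140 × (1.60/9.01)² = 1140 × 0.03153 = 35.94 μSv/h.
Stay time = 110 μSv ÷ 35.94 μSv/h = 3.061 h = 183.7 min.

184 min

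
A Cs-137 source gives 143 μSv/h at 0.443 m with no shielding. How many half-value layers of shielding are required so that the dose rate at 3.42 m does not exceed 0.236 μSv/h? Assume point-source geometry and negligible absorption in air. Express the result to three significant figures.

3.35 half-value layers

At 3.42 m, distance alone gives 143 × (0.443/3.42)² = 143 × 0.01678 = 2.400 μSv/h.
Further attenuation needed: 2.400/0.236 = 10.17.
n = log₂(10.17) = 3.346 half-value layers.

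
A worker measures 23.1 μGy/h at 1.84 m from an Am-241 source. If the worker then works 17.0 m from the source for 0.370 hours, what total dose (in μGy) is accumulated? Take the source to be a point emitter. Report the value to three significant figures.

0.100 μGy

Applying the 1/r² law, rate at 17.0 m:
23.1 × (1.84/17.0)² = 23.1 × 0.01171 = 0.2705 μGy/h.
Dose = rate × time = 0.2705 μGy/h × 0.3700 h = 0.1001 μGy.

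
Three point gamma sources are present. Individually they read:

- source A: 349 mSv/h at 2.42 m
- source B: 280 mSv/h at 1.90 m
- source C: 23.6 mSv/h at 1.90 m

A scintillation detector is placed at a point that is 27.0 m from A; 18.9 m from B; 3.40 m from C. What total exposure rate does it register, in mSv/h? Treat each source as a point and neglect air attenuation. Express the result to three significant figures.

13.0 mSv/h

By superposition, sum each source's inverse-square contribution:
A: 349 × (2.42/27.0)² = 2.804 mSv/h
B: 280 × (1.90/18.9)² = 2.830 mSv/h
C: 23.6 × (1.90/3.40)² = 7.370 mSv/h
Total = 2.804 + 2.830 + 7.370 = 13.00 mSv/h.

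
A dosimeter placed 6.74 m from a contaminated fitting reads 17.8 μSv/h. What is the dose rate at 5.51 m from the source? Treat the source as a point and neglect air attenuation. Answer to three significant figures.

26.6 μSv/h

By the inverse-square law, scaling from 6.74 m to 5.51 m:
(6.74/5.51)² = 1.496, so 17.8 × 1.496 = 26.63 μSv/h.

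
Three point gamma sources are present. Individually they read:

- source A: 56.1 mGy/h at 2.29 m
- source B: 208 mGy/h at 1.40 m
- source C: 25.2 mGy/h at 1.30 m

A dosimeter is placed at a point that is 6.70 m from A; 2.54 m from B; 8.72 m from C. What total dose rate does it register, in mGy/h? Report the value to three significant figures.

70.3 mGy/h

By superposition, sum each source's inverse-square contribution:
A: 56.1 × (2.29/6.70)² = 6.554 mGy/h
B: 208 × (1.40/2.54)² = 63.19 mGy/h
C: 25.2 × (1.30/8.72)² = 0.5601 mGy/h
Total = 6.554 + 63.19 + 0.5601 = 70.30 mGy/h.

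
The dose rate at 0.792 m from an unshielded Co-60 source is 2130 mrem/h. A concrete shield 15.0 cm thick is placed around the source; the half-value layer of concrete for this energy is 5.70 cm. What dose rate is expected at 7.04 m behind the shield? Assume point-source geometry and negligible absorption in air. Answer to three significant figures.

4.35 mrem/h

Distance alone: 2130 × (0.792/7.04)² = 2130 × 0.01266 = 26.97 mrem/h.
Shield: 15.0/5.70 = 2.632 half-value layers → attenuation 2^(−2.632) = 0.1613.
Combined: 26.97 × 0.1613 = 4.350 mrem/h.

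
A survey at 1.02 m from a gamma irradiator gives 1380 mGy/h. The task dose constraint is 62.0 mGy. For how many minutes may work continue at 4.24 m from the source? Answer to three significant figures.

46.6 min

Intensity scales as (d₁/d₂)², so rate at 4.24 m:
1380 × (1.02/4.24)² = 1380 × 0.05787 = 79.86 mGy/h.
Stay time = 62.0 mGy ÷ 79.86 mGy/h = 0.7764 h = 46.58 min.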